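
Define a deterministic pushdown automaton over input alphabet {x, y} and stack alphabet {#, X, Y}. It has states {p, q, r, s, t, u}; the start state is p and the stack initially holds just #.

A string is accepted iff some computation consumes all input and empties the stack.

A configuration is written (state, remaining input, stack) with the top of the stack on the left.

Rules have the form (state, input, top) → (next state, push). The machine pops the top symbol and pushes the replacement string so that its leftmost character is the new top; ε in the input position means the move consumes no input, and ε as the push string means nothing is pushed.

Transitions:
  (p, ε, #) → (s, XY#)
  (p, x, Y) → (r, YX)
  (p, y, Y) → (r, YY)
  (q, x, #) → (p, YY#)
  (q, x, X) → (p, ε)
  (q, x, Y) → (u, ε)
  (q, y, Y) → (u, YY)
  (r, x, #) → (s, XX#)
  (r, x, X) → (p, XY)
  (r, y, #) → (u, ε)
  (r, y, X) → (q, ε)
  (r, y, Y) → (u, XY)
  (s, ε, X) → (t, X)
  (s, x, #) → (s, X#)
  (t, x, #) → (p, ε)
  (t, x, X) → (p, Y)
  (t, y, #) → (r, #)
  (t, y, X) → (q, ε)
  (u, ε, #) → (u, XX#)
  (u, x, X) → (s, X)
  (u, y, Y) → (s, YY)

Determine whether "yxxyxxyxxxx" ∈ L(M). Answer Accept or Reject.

(p, yxxyxxyxxxx, #)
  ε-move, top #: go to s, push XY# → (s, yxxyxxyxxxx, XY#)
  ε-move, top X: go to t, push X → (t, yxxyxxyxxxx, XY#)
  read y, top X: go to q, push ε → (q, xxyxxyxxxx, Y#)
  read x, top Y: go to u, push ε → (u, xyxxyxxxx, #)
  ε-move, top #: go to u, push XX# → (u, xyxxyxxxx, XX#)
  read x, top X: go to s, push X → (s, yxxyxxxx, XX#)
  ε-move, top X: go to t, push X → (t, yxxyxxxx, XX#)
  read y, top X: go to q, push ε → (q, xxyxxxx, X#)
  read x, top X: go to p, push ε → (p, xyxxxx, #)
  ε-move, top #: go to s, push XY# → (s, xyxxxx, XY#)
  ε-move, top X: go to t, push X → (t, xyxxxx, XY#)
  read x, top X: go to p, push Y → (p, yxxxx, YY#)
  read y, top Y: go to r, push YY → (r, xxxx, YYY#)
No transition applies at (r, xxxx, YYY#); input not fully consumed.

Reject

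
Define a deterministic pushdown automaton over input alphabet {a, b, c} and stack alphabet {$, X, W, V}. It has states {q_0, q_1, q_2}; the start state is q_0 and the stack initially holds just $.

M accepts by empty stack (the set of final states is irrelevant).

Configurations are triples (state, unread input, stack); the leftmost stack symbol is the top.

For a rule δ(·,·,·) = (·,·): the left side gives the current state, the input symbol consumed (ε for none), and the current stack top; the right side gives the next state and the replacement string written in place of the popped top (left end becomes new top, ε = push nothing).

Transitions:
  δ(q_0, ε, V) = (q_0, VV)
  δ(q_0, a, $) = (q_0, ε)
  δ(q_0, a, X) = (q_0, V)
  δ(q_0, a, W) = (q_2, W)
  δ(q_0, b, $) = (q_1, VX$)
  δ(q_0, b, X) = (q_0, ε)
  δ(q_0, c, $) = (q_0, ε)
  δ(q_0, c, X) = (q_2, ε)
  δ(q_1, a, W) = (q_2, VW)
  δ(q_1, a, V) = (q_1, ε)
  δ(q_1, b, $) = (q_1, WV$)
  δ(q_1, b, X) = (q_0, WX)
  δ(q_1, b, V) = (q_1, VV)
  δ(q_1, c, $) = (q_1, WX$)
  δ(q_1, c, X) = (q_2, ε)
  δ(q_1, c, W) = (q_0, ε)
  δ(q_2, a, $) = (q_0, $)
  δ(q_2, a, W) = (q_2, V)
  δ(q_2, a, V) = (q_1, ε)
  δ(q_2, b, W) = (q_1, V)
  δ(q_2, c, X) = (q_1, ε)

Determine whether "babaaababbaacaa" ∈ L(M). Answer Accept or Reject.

Accept

(q_0, babaaababbaacaa, $)
  read b, top $: go to q_1, push VX$ → (q_1, abaaababbaacaa, VX$)
  read a, top V: go to q_1, push ε → (q_1, baaababbaacaa, X$)
  read b, top X: go to q_0, push WX → (q_0, aaababbaacaa, WX$)
  read a, top W: go to q_2, push W → (q_2, aababbaacaa, WX$)
  read a, top W: go to q_2, push V → (q_2, ababbaacaa, VX$)
  read a, top V: go to q_1, push ε → (q_1, babbaacaa, X$)
  read b, top X: go to q_0, push WX → (q_0, abbaacaa, WX$)
  read a, top W: go to q_2, push W → (q_2, bbaacaa, WX$)
  read b, top W: go to q_1, push V → (q_1, baacaa, VX$)
  read b, top V: go to q_1, push VV → (q_1, aacaa, VVX$)
  read a, top V: go to q_1, push ε → (q_1, acaa, VX$)
  read a, top V: go to q_1, push ε → (q_1, caa, X$)
  read c, top X: go to q_2, push ε → (q_2, aa, $)
  read a, top $: go to q_0, push $ → (q_0, a, $)
  read a, top $: go to q_0, push ε → (q_0, ε, ε)
All input consumed and the stack is empty.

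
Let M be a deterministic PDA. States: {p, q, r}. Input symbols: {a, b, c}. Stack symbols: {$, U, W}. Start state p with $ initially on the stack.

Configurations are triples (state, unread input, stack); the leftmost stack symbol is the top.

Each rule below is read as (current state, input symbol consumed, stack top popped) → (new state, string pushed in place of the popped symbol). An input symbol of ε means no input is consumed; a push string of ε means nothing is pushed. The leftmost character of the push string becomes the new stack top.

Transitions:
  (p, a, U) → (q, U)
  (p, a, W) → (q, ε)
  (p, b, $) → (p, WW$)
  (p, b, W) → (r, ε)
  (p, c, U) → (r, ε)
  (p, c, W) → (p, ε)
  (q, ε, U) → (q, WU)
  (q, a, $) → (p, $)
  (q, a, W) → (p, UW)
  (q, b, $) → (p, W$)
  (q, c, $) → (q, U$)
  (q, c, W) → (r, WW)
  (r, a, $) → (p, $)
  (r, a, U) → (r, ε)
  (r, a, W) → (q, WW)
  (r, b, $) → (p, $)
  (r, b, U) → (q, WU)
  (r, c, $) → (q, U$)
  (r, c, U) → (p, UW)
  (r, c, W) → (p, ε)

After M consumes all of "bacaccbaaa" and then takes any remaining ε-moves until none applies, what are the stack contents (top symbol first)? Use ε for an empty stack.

WUWWW$

(p, bacaccbaaa, $)
  read b, top $: go to p, push WW$ → (p, acaccbaaa, WW$)
  read a, top W: go to q, push ε → (q, caccbaaa, W$)
  read c, top W: go to r, push WW → (r, accbaaa, WW$)
  read a, top W: go to q, push WW → (q, ccbaaa, WWW$)
  read c, top W: go to r, push WW → (r, cbaaa, WWWW$)
  read c, top W: go to p, push ε → (p, baaa, WWW$)
  read b, top W: go to r, push ε → (r, aaa, WW$)
  read a, top W: go to q, push WW → (q, aa, WWW$)
  read a, top W: go to p, push UW → (p, a, UWWW$)
  read a, top U: go to q, push U → (q, ε, UWWW$)
  ε-move, top U: go to q, push WU → (q, ε, WUWWW$)
All input consumed in state q with stack WUWWW$.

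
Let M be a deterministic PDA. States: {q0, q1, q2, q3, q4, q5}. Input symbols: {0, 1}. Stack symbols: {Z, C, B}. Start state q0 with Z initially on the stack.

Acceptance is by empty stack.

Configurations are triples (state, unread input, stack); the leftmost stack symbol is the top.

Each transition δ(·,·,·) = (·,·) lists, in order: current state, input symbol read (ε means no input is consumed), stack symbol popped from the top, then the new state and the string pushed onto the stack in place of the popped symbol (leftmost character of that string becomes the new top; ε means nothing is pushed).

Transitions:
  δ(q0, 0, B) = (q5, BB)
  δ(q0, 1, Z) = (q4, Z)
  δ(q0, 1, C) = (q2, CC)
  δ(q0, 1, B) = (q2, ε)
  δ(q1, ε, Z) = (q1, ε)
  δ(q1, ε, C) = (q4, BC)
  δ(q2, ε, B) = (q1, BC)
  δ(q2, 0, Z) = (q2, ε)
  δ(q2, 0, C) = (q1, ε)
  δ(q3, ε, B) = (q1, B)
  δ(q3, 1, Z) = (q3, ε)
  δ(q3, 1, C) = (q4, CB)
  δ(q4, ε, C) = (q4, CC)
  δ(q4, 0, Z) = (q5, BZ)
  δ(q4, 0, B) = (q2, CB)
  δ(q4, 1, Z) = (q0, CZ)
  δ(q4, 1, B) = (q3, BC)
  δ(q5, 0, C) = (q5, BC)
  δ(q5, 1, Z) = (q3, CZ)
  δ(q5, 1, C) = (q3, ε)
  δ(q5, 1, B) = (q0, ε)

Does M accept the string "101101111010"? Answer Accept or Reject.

(q0, 101101111010, Z) ⊢ (q4, 01101111010, Z) ⊢ (q5, 1101111010, BZ) ⊢ (q0, 101111010, Z) ⊢ (q4, 01111010, Z) ⊢ (q5, 1111010, BZ) ⊢ (q0, 111010, Z) ⊢ (q4, 11010, Z) ⊢ (q0, 1010, CZ) ⊢ (q2, 010, CCZ) ⊢ (q1, 10, CZ) ⊢ (q4, 10, BCZ) ⊢ (q3, 0, BCCZ) ⊢ (q1, 0, BCCZ)
No transition applies at (q1, 0, BCCZ); input not fully consumed.

Reject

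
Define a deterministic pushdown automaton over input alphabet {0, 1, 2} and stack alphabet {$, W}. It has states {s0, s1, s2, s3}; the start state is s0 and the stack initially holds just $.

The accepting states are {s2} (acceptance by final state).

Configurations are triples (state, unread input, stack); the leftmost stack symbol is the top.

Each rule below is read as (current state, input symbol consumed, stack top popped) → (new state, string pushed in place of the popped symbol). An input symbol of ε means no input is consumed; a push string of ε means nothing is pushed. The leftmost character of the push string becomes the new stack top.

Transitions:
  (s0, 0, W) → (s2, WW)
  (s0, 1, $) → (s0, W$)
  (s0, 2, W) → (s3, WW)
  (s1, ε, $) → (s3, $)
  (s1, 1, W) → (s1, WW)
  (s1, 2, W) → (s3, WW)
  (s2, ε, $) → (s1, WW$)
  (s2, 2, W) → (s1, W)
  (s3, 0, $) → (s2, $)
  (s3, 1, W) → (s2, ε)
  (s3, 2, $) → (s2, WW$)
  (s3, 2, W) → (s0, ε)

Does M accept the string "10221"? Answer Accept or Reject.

Accept

(s0, 10221, $)
  read 1, top $: go to s0, push W$ → (s0, 0221, W$)
  read 0, top W: go to s2, push WW → (s2, 221, WW$)
  read 2, top W: go to s1, push W → (s1, 21, WW$)
  read 2, top W: go to s3, push WW → (s3, 1, WWW$)
  read 1, top W: go to s2, push ε → (s2, ε, WW$)
All input consumed; state s2 ∈ F.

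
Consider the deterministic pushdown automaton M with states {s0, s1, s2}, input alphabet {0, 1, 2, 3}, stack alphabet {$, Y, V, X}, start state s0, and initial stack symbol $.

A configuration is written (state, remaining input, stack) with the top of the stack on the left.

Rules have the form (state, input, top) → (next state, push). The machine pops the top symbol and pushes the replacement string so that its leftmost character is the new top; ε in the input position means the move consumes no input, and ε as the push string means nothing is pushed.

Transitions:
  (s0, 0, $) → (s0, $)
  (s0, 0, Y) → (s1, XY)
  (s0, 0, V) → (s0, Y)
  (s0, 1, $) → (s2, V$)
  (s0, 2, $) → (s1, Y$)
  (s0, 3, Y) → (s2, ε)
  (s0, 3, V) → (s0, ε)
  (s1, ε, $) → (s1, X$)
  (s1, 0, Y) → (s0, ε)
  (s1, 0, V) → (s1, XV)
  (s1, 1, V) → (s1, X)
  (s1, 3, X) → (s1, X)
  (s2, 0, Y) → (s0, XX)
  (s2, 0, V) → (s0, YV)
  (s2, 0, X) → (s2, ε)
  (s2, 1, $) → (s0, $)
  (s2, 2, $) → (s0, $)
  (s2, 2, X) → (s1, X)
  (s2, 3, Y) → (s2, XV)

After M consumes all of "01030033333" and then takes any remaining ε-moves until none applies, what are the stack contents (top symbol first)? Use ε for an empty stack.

(s0, 01030033333, $) ⊢ (s0, 1030033333, $) ⊢ (s2, 030033333, V$) ⊢ (s0, 30033333, YV$) ⊢ (s2, 0033333, V$) ⊢ (s0, 033333, YV$) ⊢ (s1, 33333, XYV$) ⊢ (s1, 3333, XYV$) ⊢ (s1, 333, XYV$) ⊢ (s1, 33, XYV$) ⊢ (s1, 3, XYV$) ⊢ (s1, ε, XYV$)
All input consumed in state s1 with stack XYV$.

XYV$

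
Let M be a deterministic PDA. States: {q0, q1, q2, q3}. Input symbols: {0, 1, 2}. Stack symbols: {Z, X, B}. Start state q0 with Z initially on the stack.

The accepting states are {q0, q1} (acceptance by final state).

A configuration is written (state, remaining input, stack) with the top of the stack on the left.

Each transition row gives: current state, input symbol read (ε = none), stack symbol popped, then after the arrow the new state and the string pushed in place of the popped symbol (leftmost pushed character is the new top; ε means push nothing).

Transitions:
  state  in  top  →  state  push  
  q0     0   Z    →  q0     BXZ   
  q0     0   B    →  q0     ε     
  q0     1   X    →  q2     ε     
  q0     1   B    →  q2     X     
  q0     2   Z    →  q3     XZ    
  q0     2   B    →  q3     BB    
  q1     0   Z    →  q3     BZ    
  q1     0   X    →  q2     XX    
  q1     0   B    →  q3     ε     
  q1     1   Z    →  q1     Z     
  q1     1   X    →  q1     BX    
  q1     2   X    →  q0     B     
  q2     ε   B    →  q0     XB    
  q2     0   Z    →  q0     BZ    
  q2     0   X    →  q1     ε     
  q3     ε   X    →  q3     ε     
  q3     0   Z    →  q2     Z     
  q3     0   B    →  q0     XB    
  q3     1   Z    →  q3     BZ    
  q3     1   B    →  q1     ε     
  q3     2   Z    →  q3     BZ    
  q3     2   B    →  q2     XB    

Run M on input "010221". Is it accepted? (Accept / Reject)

(q0, 010221, Z)
  read 0, top Z: go to q0, push BXZ → (q0, 10221, BXZ)
  read 1, top B: go to q2, push X → (q2, 0221, XXZ)
  read 0, top X: go to q1, push ε → (q1, 221, XZ)
  read 2, top X: go to q0, push B → (q0, 21, BZ)
  read 2, top B: go to q3, push BB → (q3, 1, BBZ)
  read 1, top B: go to q1, push ε → (q1, ε, BZ)
All input consumed; state q1 ∈ F.

Accept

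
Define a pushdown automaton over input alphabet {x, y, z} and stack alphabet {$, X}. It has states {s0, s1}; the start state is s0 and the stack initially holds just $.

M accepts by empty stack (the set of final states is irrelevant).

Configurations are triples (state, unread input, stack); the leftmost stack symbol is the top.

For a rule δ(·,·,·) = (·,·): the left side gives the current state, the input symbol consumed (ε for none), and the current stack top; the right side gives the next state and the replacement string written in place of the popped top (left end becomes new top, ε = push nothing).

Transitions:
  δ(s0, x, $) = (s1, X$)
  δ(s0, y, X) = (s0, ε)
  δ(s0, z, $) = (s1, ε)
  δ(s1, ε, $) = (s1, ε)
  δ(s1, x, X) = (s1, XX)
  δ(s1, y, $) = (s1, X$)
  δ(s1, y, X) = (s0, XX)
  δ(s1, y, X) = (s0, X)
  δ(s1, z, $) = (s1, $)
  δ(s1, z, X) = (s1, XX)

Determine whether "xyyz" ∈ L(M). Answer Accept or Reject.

One accepting computation: (s0, xyyz, $) ⊢ (s1, yyz, X$) ⊢ (s0, yz, X$) ⊢ (s0, z, $) ⊢ (s1, ε, ε)
All input consumed and the stack is empty.

Accept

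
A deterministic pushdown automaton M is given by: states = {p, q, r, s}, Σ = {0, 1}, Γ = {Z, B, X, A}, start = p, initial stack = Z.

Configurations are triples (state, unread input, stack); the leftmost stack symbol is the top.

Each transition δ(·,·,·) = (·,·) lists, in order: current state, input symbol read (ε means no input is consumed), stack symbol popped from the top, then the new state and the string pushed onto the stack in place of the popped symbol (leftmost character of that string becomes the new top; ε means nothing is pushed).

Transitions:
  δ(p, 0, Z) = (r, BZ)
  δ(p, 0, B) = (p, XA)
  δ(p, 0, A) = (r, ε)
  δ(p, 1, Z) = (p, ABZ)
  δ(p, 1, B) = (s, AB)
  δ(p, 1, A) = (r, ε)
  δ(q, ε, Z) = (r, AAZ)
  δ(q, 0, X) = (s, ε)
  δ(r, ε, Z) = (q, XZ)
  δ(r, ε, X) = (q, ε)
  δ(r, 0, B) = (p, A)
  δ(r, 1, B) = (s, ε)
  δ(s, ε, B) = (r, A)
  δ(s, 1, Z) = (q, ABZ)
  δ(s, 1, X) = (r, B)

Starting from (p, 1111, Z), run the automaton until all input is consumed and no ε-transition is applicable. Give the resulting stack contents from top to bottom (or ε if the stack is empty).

ABZ

(p, 1111, Z)
  read 1, top Z: go to p, push ABZ → (p, 111, ABZ)
  read 1, top A: go to r, push ε → (r, 11, BZ)
  read 1, top B: go to s, push ε → (s, 1, Z)
  read 1, top Z: go to q, push ABZ → (q, ε, ABZ)
All input consumed in state q with stack ABZ.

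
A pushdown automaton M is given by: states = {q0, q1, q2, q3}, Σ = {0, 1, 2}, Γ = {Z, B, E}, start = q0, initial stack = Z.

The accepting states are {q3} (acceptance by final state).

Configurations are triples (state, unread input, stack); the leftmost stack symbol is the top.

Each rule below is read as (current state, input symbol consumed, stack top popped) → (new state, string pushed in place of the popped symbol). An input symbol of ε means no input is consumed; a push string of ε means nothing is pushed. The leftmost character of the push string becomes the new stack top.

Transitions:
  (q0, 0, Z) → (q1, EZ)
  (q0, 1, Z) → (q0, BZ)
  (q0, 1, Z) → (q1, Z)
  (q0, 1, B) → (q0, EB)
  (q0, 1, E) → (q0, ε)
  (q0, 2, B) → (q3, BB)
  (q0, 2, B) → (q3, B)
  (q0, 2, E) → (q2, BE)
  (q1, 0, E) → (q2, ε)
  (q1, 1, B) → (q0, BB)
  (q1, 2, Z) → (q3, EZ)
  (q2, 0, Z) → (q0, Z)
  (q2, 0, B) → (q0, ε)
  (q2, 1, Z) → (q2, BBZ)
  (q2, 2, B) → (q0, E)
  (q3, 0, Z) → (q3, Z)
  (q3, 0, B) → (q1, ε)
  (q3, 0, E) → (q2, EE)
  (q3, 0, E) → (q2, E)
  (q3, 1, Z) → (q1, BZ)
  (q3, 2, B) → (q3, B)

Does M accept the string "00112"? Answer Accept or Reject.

Reject

No computation consumes all input and reaches a final state.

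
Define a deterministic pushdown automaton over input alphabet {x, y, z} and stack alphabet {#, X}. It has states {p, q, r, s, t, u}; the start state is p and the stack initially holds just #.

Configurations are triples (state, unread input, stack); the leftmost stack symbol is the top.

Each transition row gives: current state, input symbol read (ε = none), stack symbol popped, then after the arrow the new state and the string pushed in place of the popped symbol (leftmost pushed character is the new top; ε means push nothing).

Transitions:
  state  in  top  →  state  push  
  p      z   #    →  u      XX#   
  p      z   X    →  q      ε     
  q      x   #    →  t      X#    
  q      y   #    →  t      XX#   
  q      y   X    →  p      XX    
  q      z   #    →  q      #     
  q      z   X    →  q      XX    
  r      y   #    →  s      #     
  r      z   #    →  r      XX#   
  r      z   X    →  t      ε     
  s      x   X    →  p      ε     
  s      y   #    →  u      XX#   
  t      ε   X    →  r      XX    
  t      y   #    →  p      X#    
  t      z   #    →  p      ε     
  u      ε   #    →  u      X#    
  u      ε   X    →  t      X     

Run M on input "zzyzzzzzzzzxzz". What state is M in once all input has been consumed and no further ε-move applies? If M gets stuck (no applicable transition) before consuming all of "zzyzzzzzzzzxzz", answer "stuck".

stuck

(p, zzyzzzzzzzzxzz, #)
  read z, top #: go to u, push XX# → (u, zyzzzzzzzzxzz, XX#)
  ε-move, top X: go to t, push X → (t, zyzzzzzzzzxzz, XX#)
  ε-move, top X: go to r, push XX → (r, zyzzzzzzzzxzz, XXX#)
  read z, top X: go to t, push ε → (t, yzzzzzzzzxzz, XX#)
  ε-move, top X: go to r, push XX → (r, yzzzzzzzzxzz, XXX#)
No transition for (r, y, top X); M blocks with input yzzzzzzzzxzz remaining.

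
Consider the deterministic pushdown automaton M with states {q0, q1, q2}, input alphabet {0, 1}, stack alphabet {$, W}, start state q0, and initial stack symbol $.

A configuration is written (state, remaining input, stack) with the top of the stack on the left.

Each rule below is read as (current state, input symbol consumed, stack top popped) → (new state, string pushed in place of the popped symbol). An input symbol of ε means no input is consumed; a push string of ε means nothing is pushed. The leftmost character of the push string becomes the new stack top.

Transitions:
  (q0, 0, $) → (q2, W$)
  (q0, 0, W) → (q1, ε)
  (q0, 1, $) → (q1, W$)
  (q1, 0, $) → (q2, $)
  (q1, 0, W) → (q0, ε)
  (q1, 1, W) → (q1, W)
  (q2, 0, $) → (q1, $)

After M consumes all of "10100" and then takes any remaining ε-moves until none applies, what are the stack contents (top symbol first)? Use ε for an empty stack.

(q0, 10100, $) ⊢ (q1, 0100, W$) ⊢ (q0, 100, $) ⊢ (q1, 00, W$) ⊢ (q0, 0, $) ⊢ (q2, ε, W$)
All input consumed in state q2 with stack W$.

W$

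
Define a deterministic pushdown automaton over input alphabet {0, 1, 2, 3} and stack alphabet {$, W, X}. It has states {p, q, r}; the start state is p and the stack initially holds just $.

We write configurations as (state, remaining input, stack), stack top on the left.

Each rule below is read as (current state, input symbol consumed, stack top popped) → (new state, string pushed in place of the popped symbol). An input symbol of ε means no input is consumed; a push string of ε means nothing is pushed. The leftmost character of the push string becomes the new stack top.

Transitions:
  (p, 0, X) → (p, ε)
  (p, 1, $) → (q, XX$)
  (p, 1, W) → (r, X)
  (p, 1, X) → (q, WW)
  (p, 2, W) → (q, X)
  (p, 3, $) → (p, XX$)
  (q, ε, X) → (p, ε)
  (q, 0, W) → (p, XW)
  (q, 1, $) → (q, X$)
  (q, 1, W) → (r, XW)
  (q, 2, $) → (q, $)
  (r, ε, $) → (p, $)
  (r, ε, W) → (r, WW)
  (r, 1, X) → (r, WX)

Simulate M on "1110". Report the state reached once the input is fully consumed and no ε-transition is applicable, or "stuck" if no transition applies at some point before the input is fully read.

(p, 1110, $) ⊢ (q, 110, XX$) ⊢ (p, 110, X$) ⊢ (q, 10, WW$) ⊢ (r, 0, XWW$)
No transition for (r, 0, top X); M blocks with input 0 remaining.

stuck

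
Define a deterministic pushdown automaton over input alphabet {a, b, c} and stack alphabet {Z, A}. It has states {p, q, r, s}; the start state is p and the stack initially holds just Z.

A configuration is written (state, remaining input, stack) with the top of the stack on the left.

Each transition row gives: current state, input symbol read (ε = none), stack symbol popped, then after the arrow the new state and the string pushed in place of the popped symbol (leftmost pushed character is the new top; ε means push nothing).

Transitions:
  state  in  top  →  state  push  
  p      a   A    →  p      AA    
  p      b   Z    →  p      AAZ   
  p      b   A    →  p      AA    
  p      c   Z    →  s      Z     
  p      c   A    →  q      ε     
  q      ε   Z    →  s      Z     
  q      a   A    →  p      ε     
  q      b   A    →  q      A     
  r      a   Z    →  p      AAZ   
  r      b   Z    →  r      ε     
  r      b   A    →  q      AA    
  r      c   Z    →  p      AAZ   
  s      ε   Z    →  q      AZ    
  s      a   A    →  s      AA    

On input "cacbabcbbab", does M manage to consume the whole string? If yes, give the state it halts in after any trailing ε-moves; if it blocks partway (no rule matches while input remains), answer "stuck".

p

(p, cacbabcbbab, Z)
  read c, top Z: go to s, push Z → (s, acbabcbbab, Z)
  ε-move, top Z: go to q, push AZ → (q, acbabcbbab, AZ)
  read a, top A: go to p, push ε → (p, cbabcbbab, Z)
  read c, top Z: go to s, push Z → (s, babcbbab, Z)
  ε-move, top Z: go to q, push AZ → (q, babcbbab, AZ)
  read b, top A: go to q, push A → (q, abcbbab, AZ)
  read a, top A: go to p, push ε → (p, bcbbab, Z)
  read b, top Z: go to p, push AAZ → (p, cbbab, AAZ)
  read c, top A: go to q, push ε → (q, bbab, AZ)
  read b, top A: go to q, push A → (q, bab, AZ)
  read b, top A: go to q, push A → (q, ab, AZ)
  read a, top A: go to p, push ε → (p, b, Z)
  read b, top Z: go to p, push AAZ → (p, ε, AAZ)
All input consumed; M is in state p.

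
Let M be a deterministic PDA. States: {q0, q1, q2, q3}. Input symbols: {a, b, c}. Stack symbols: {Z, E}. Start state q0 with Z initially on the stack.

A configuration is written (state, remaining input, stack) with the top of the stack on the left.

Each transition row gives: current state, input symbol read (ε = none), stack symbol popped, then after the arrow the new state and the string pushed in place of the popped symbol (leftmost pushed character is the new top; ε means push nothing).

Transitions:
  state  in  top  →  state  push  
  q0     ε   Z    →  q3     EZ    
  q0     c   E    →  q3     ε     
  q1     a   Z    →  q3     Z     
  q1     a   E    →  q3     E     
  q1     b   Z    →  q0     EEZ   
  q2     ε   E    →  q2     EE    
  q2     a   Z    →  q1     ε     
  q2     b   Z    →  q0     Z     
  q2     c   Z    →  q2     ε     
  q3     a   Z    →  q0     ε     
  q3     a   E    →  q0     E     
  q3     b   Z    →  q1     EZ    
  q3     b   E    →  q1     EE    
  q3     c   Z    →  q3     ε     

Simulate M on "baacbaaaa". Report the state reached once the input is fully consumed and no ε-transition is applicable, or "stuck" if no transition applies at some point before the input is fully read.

stuck

(q0, baacbaaaa, Z)
  ε-move, top Z: go to q3, push EZ → (q3, baacbaaaa, EZ)
  read b, top E: go to q1, push EE → (q1, aacbaaaa, EEZ)
  read a, top E: go to q3, push E → (q3, acbaaaa, EEZ)
  read a, top E: go to q0, push E → (q0, cbaaaa, EEZ)
  read c, top E: go to q3, push ε → (q3, baaaa, EZ)
  read b, top E: go to q1, push EE → (q1, aaaa, EEZ)
  read a, top E: go to q3, push E → (q3, aaa, EEZ)
  read a, top E: go to q0, push E → (q0, aa, EEZ)
No transition for (q0, a, top E); M blocks with input aa remaining.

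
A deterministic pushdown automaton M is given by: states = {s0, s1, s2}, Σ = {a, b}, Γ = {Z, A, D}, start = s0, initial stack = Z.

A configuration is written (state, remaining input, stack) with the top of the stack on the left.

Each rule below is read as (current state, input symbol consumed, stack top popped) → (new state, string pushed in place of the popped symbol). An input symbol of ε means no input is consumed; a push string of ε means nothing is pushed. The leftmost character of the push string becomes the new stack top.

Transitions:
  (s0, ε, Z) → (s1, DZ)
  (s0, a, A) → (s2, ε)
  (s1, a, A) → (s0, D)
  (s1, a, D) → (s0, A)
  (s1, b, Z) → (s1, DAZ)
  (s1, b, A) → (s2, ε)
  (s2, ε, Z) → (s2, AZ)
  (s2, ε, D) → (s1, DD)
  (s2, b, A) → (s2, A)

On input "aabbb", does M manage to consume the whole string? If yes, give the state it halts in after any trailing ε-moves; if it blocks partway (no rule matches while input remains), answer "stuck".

s2

(s0, aabbb, Z)
  ε-move, top Z: go to s1, push DZ → (s1, aabbb, DZ)
  read a, top D: go to s0, push A → (s0, abbb, AZ)
  read a, top A: go to s2, push ε → (s2, bbb, Z)
  ε-move, top Z: go to s2, push AZ → (s2, bbb, AZ)
  read b, top A: go to s2, push A → (s2, bb, AZ)
  read b, top A: go to s2, push A → (s2, b, AZ)
  read b, top A: go to s2, push A → (s2, ε, AZ)
All input consumed; M is in state s2.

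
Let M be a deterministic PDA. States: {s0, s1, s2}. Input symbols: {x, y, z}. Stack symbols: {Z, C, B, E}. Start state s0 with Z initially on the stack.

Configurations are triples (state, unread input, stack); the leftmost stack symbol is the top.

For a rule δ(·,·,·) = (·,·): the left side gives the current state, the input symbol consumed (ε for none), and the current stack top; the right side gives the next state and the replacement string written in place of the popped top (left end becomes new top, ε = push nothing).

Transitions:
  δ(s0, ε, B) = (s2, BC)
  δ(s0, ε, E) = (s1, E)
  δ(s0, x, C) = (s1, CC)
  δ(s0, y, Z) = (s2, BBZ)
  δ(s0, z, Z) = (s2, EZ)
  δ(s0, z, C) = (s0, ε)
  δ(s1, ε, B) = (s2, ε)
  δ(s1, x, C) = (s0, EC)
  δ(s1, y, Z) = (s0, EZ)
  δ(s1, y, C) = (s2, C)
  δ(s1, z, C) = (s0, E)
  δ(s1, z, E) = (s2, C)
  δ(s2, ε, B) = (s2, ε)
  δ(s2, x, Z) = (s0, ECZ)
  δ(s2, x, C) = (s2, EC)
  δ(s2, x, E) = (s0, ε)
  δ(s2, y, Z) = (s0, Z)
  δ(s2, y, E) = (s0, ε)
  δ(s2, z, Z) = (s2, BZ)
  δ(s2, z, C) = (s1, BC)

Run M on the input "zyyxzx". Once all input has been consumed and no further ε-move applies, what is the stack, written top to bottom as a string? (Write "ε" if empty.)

(s0, zyyxzx, Z) ⊢ (s2, yyxzx, EZ) ⊢ (s0, yxzx, Z) ⊢ (s2, xzx, BBZ) ⊢ (s2, xzx, BZ) ⊢ (s2, xzx, Z) ⊢ (s0, zx, ECZ) ⊢ (s1, zx, ECZ) ⊢ (s2, x, CCZ) ⊢ (s2, ε, ECCZ)
All input consumed in state s2 with stack ECCZ.

ECCZ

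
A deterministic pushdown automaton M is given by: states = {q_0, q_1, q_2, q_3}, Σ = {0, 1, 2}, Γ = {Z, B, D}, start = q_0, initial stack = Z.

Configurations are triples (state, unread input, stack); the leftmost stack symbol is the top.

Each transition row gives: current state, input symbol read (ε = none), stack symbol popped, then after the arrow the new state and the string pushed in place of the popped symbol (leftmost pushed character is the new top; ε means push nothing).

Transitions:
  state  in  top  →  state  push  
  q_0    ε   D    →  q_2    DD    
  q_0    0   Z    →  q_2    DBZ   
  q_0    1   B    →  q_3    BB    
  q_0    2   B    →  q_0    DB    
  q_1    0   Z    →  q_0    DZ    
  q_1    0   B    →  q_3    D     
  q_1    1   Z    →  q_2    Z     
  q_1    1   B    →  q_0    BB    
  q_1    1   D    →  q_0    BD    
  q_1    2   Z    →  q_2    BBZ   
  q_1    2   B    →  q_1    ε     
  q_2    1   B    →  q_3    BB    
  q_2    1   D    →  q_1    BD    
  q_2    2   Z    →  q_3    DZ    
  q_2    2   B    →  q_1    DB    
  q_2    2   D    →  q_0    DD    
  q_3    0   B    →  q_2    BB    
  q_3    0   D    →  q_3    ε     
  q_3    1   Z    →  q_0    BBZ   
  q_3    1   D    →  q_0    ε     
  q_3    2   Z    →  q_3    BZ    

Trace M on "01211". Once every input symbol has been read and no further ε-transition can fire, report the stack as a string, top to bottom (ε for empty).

(q_0, 01211, Z)
  read 0, top Z: go to q_2, push DBZ → (q_2, 1211, DBZ)
  read 1, top D: go to q_1, push BD → (q_1, 211, BDBZ)
  read 2, top B: go to q_1, push ε → (q_1, 11, DBZ)
  read 1, top D: go to q_0, push BD → (q_0, 1, BDBZ)
  read 1, top B: go to q_3, push BB → (q_3, ε, BBDBZ)
All input consumed in state q_3 with stack BBDBZ.

BBDBZ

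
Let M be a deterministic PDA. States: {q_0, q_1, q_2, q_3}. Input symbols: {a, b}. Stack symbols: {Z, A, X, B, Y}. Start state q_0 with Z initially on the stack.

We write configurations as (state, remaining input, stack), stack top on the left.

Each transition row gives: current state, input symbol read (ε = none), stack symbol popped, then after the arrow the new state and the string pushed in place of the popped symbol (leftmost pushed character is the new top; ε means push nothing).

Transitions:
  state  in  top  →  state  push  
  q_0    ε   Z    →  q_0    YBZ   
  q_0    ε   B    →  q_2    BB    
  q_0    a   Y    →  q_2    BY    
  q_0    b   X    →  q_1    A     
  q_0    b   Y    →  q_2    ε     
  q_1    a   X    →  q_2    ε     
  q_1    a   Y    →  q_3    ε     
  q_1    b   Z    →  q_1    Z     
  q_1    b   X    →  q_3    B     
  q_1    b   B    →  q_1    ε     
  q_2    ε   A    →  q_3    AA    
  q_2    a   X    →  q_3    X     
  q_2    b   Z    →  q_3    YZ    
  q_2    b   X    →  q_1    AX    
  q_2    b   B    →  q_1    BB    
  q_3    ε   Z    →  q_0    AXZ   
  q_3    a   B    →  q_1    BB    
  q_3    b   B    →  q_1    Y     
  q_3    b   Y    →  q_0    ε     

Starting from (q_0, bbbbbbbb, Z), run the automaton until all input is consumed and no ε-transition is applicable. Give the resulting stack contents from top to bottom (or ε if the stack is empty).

Z

(q_0, bbbbbbbb, Z)
  ε-move, top Z: go to q_0, push YBZ → (q_0, bbbbbbbb, YBZ)
  read b, top Y: go to q_2, push ε → (q_2, bbbbbbb, BZ)
  read b, top B: go to q_1, push BB → (q_1, bbbbbb, BBZ)
  read b, top B: go to q_1, push ε → (q_1, bbbbb, BZ)
  read b, top B: go to q_1, push ε → (q_1, bbbb, Z)
  read b, top Z: go to q_1, push Z → (q_1, bbb, Z)
  read b, top Z: go to q_1, push Z → (q_1, bb, Z)
  read b, top Z: go to q_1, push Z → (q_1, b, Z)
  read b, top Z: go to q_1, push Z → (q_1, ε, Z)
All input consumed in state q_1 with stack Z.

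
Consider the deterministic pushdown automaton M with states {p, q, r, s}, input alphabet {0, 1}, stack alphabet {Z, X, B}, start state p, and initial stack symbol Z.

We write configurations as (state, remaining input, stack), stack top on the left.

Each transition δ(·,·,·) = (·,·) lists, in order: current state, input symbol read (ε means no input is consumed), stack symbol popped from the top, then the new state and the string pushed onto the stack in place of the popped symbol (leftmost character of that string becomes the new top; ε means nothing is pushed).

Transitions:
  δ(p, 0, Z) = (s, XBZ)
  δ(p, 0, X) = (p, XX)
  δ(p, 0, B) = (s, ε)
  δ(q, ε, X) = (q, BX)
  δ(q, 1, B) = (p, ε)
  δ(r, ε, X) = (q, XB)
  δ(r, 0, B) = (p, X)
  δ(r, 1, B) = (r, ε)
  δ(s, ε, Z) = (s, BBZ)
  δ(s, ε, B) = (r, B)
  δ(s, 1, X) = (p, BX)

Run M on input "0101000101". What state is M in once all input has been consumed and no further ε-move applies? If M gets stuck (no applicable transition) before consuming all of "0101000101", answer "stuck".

(p, 0101000101, Z)
  read 0, top Z: go to s, push XBZ → (s, 101000101, XBZ)
  read 1, top X: go to p, push BX → (p, 01000101, BXBZ)
  read 0, top B: go to s, push ε → (s, 1000101, XBZ)
  read 1, top X: go to p, push BX → (p, 000101, BXBZ)
  read 0, top B: go to s, push ε → (s, 00101, XBZ)
No transition for (s, 0, top X); M blocks with input 00101 remaining.

stuck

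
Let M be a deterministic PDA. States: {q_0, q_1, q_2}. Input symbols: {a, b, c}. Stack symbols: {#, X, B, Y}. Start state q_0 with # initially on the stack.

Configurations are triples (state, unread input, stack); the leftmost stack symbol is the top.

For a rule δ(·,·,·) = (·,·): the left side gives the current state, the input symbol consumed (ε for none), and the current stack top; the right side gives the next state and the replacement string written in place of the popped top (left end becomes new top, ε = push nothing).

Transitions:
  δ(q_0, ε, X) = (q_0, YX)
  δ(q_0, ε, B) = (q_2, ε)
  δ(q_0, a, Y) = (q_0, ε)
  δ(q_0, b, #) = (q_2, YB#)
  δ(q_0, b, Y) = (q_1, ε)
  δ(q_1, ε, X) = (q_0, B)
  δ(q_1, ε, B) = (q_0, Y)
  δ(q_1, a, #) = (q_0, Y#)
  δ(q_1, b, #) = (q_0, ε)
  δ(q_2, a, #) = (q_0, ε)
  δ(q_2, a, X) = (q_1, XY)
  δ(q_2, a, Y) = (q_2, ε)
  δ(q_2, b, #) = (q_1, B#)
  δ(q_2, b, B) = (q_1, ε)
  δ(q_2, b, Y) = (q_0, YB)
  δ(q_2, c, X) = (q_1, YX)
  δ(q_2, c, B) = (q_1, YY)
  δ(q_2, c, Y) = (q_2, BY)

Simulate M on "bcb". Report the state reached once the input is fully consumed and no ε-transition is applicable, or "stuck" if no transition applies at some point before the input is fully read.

(q_0, bcb, #) ⊢ (q_2, cb, YB#) ⊢ (q_2, b, BYB#) ⊢ (q_1, ε, YB#)
All input consumed; M is in state q_1.

q_1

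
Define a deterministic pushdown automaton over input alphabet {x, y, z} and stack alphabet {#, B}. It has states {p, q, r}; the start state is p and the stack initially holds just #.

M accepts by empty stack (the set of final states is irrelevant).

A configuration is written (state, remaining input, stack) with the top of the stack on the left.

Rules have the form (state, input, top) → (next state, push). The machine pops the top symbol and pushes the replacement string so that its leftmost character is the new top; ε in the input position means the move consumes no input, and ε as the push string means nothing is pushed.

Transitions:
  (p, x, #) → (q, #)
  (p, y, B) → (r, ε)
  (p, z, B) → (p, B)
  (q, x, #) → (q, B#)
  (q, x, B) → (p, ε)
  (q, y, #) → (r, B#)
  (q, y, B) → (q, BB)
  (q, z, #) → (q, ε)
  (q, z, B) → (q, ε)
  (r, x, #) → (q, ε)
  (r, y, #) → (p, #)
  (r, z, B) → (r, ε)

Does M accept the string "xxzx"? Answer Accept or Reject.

Reject

(p, xxzx, #)
  read x, top #: go to q, push # → (q, xzx, #)
  read x, top #: go to q, push B# → (q, zx, B#)
  read z, top B: go to q, push ε → (q, x, #)
  read x, top #: go to q, push B# → (q, ε, B#)
All input consumed; stack is B#, not empty, and no further ε-move applies.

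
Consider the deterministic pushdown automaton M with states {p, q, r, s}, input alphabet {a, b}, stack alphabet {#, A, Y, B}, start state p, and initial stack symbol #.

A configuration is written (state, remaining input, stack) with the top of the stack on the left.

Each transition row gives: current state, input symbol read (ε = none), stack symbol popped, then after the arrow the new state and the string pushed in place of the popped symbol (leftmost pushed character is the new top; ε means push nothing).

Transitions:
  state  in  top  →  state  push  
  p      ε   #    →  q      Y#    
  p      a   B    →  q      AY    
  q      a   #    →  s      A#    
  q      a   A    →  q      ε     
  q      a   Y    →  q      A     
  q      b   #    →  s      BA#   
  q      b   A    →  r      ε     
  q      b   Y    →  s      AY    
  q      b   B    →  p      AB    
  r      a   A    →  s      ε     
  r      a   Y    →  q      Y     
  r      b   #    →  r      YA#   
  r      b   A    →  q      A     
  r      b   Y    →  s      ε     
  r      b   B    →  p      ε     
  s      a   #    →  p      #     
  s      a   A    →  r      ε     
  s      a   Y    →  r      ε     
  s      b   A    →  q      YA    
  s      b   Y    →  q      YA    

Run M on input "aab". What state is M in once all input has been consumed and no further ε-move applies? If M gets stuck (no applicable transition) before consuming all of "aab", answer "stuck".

s

(p, aab, #)
  ε-move, top #: go to q, push Y# → (q, aab, Y#)
  read a, top Y: go to q, push A → (q, ab, A#)
  read a, top A: go to q, push ε → (q, b, #)
  read b, top #: go to s, push BA# → (s, ε, BA#)
All input consumed; M is in state s.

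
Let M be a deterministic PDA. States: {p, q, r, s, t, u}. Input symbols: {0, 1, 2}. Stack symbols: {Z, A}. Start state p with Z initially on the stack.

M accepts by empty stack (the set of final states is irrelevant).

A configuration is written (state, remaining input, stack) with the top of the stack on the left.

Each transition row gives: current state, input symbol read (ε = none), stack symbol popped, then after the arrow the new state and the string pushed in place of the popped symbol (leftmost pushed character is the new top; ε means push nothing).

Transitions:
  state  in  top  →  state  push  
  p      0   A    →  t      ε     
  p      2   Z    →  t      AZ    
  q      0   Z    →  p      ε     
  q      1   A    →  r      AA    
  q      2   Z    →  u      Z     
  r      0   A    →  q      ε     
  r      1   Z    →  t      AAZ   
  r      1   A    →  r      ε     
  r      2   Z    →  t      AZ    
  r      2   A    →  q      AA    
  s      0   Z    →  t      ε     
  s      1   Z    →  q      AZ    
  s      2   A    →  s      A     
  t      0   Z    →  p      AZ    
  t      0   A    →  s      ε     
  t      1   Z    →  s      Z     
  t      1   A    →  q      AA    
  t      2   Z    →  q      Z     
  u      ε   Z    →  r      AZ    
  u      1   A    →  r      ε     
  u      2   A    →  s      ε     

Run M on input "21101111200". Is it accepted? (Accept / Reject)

Accept

(p, 21101111200, Z)
  read 2, top Z: go to t, push AZ → (t, 1101111200, AZ)
  read 1, top A: go to q, push AA → (q, 101111200, AAZ)
  read 1, top A: go to r, push AA → (r, 01111200, AAAZ)
  read 0, top A: go to q, push ε → (q, 1111200, AAZ)
  read 1, top A: go to r, push AA → (r, 111200, AAAZ)
  read 1, top A: go to r, push ε → (r, 11200, AAZ)
  read 1, top A: go to r, push ε → (r, 1200, AZ)
  read 1, top A: go to r, push ε → (r, 200, Z)
  read 2, top Z: go to t, push AZ → (t, 00, AZ)
  read 0, top A: go to s, push ε → (s, 0, Z)
  read 0, top Z: go to t, push ε → (t, ε, ε)
All input consumed and the stack is empty.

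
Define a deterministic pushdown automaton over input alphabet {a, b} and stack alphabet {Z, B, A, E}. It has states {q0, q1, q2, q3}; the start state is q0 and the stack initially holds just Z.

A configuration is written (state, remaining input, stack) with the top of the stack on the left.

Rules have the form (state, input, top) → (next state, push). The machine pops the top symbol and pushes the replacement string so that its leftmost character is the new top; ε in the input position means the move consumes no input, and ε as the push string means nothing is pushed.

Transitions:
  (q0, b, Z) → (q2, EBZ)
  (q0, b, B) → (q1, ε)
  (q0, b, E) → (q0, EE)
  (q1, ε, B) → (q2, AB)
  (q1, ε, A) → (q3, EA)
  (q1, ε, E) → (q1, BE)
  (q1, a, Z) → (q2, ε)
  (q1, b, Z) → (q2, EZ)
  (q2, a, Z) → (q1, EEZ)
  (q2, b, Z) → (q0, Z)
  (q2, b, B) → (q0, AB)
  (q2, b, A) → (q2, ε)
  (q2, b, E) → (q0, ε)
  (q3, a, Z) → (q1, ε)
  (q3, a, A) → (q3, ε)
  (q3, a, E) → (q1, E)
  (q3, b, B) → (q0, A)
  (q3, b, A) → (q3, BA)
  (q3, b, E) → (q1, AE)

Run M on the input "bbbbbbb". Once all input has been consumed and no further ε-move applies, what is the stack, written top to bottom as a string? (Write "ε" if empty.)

(q0, bbbbbbb, Z)
  read b, top Z: go to q2, push EBZ → (q2, bbbbbb, EBZ)
  read b, top E: go to q0, push ε → (q0, bbbbb, BZ)
  read b, top B: go to q1, push ε → (q1, bbbb, Z)
  read b, top Z: go to q2, push EZ → (q2, bbb, EZ)
  read b, top E: go to q0, push ε → (q0, bb, Z)
  read b, top Z: go to q2, push EBZ → (q2, b, EBZ)
  read b, top E: go to q0, push ε → (q0, ε, BZ)
All input consumed in state q0 with stack BZ.

BZ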